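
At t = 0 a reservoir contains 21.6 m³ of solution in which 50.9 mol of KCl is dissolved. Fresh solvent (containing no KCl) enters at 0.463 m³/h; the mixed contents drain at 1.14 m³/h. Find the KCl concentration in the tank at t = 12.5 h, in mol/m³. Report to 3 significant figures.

1.68 mol/m³

Let m(t) be the amount of KCl. Volume: V(t) = V₀ + (Q_in − Q_out) t = 21.6 − 0.67700 t; V(12.5) = 13.138 m³.
No KCl enters, so dm/dt = −Q_out · (m/V).
Separate: dm/m = −Q_out dt/V(t) ⇒ ln(m/m₀) = −(Q_out/(Q_in−Q_out)) ln(V/V₀).
m = m₀ (V₀/V)^(Q_out/(Q_in−Q_out)) = 50.9 × (21.6/13.138)^(-1.6839) = 22.034 mol.
C = m/V = 22.034/13.138 = 1.6772 mol/m³.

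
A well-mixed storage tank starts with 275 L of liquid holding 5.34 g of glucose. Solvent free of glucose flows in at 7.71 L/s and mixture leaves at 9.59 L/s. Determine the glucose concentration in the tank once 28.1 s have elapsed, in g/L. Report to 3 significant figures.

Let m(t) be the amount of glucose. Volume: V(t) = V₀ + (Q_in − Q_out) t = 275 − 1.8800 t; V(28.1) = 222.17 L.
Species balance (pure solvent in): dm/dt = −Q_out · m/V(t).
dm/m = −Q_out dt/(V₀ − 1.8800 t); integrating gives ln(m/m₀) = −(Q_out/(Q_in−Q_out)) ln(V/V₀).
m = m₀ (V₀/V)^(Q_out/(Q_in−Q_out)) = 5.34 × (275/222.17)^(-5.1011) = 1.7987 g.
C = m/V = 1.7987/222.17 = 0.0080960 g/L.

0.00810 g/L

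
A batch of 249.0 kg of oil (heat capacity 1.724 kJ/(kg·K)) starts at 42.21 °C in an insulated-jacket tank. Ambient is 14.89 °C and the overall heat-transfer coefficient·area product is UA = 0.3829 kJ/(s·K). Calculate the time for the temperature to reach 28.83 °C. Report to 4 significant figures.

754.4 s

Lumped-capacitance energy balance: M c_p dT/dt = UA(T_amb − T).
τ = M c_p/UA = 1121.12 s; T_ss = T_amb = 14.8900 °C.
T(t) = T_ss + (T₀ − T_ss)e^(−t/τ); set T = 28.83:
t = −τ ln[(T − T_ss)/(T₀ − T_ss)] = −1121.12 · ln(0.510249) = 754.352 s.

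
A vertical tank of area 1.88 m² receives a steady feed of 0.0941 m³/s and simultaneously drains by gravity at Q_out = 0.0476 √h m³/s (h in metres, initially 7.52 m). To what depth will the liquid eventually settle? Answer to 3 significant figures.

3.91 m

A dh/dt = Q_in − 0.0476 √h. Steady state requires inflow = outflow:
Q_in = 0.0476 √h_ss ⇒ √h_ss = 0.0941/0.0476 = 1.9769.
h_ss = 1.9769² = 3.9081 m. (Since h₀ = 7.52 m > h_ss, the level will fall toward this value.)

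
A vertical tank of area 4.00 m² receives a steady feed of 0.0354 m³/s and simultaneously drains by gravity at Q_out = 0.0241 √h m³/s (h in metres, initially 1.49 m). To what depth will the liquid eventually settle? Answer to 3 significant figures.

2.16 m

Level balance: A dh/dt = 0.0354 − 0.0241 √h. Setting dh/dt = 0:
Q_in = 0.0241 √h_ss ⇒ √h_ss = 0.0354/0.0241 = 1.4689.
h_ss = 1.4689² = 2.1576 m. (Since h₀ = 1.49 m < h_ss, the level will rise toward this value.)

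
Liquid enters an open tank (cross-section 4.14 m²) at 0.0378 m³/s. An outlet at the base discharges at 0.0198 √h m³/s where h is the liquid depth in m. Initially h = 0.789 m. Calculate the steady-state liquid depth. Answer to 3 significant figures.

Accumulation of liquid (constant cross-section A): A dh/dt = Q_in − 0.0198 √h. At steady state dh/dt = 0:
Q_in = 0.0198 √h_ss ⇒ √h_ss = 0.0378/0.0198 = 1.9091.
h_ss = 1.9091² = 3.6446 m. (Since h₀ = 0.789 m < h_ss, the level will rise toward this value.)

3.64 m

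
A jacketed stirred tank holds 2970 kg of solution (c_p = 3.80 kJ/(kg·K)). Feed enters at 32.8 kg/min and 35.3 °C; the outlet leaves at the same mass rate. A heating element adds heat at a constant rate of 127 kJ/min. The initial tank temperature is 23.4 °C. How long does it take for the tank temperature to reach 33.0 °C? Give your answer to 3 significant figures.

123 min

Heat balance on the well-mixed liquid: M c_p dT/dt = ṁ c_p (T_in − T) + 127.
τ = M/ṁ = 90.549 min; T_ss = T_in + Q̇/(ṁ c_p) = 36.319 °C.
T(t) = T_ss + (T₀ − T_ss) e^(−t/τ). Set T = 33.0:
e^(−t/τ) = (33.0 − 36.319)/(23.4 − 36.319) = 0.25690
t = −90.549 · ln(0.25690) = 123.06 min.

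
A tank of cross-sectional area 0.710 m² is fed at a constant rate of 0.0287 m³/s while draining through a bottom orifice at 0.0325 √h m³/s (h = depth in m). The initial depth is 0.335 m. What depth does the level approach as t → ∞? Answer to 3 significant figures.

0.780 m

A dh/dt = Q_in − 0.0325 √h. Steady state requires inflow = outflow:
Q_in = 0.0325 √h_ss ⇒ √h_ss = 0.0287/0.0325 = 0.88308.
h_ss = 0.88308² = 0.77982 m. (Since h₀ = 0.335 m < h_ss, the level will rise toward this value.)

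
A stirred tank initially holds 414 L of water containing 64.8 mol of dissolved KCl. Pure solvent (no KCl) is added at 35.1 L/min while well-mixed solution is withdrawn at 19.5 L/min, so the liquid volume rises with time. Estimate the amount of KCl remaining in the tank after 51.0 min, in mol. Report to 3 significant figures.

Let m(t) be the amount of KCl. Volume: V(t) = V₀ + (Q_in − Q_out) t = 414 + 15.600 t; V(51.0) = 1209.6 L.
Species balance (pure solvent in): dm/dt = −Q_out · m/V(t).
dm/m = −Q_out dt/(V₀ + 15.600 t); integrating gives ln(m/m₀) = −(Q_out/(Q_in−Q_out)) ln(V/V₀).
m = m₀ (V₀/V)^(Q_out/(Q_in−Q_out)) = 64.8 × (414/1209.6)^(1.2500) = 16.964 mol.

17.0 mol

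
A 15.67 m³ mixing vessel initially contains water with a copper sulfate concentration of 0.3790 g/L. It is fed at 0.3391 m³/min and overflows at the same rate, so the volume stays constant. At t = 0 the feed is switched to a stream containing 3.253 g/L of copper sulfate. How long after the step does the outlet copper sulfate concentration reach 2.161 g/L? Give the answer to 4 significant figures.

Species balance: V dC/dt = Q(C_in − C) ⇒ τ = V/Q = 46.2106 min.
C(t) = C_in + (C₀ − C_in) e^(−t/τ). Set C = 2.161 and solve for t:
e^(−t/τ) = (C − C_in)/(C₀ − C_in) = (2.161 − 3.253)/(0.3790 − 3.253) = 0.379958
t = −τ ln(…) = 46.2106 × 0.967694 = 44.7177 min.

44.72 min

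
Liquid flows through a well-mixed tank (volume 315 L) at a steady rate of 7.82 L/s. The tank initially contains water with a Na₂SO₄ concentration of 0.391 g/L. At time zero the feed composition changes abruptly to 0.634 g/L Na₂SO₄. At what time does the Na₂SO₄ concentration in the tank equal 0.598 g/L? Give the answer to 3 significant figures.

Species balance: V dC/dt = Q(C_in − C) ⇒ τ = V/Q = 40.281 s.
C(t) = C_in + (C₀ − C_in) e^(−t/τ). Set C = 0.598 and solve for t:
e^(−t/τ) = (C − C_in)/(C₀ − C_in) = (0.598 − 0.634)/(0.391 − 0.634) = 0.14815
t = −τ ln(…) = 40.281 × 1.9095 = 76.919 s.

76.9 s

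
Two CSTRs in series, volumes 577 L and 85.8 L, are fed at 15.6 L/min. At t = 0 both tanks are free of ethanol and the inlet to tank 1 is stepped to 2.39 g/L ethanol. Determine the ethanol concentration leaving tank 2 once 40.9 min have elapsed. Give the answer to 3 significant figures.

Species balance on tank i: dCᵢ/dt = (Cᵢ₋₁ − Cᵢ)/τᵢ with τᵢ = Vᵢ/Q.
τ₁ = 577/15.6 = 36.987 min; τ₂ = 85.8/15.6 = 5.5000 min.
Solving the cascade with C₁(0)=C₂(0)=0 gives C₂(t) = C_in[1 − (τ₁ e^(−t/τ₁) − τ₂ e^(−t/τ₂))/(τ₁ − τ₂)].
At t = 40.9: e^(−t/τ₁) = 0.33095, e^(−t/τ₂) = 0.00058942.
C₂ = 2.39·[1 − (36.987·0.33095 − 5.5000·0.00058942)/(31.487)] = 2.39·0.61134 = 1.4611 g/L.

1.46 g/L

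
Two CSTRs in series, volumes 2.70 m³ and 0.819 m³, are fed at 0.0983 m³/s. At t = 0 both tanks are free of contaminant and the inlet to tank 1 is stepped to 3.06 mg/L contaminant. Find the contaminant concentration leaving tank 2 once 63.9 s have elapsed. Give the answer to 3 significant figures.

2.63 mg/L

Each tank obeys Vᵢ dCᵢ/dt = Q(Cᵢ₋₁ − Cᵢ), so τᵢ = Vᵢ/Q.
τ₁ = 2.70/0.0983 = 27.467 s; τ₂ = 0.819/0.0983 = 8.3316 s.
Tank 1: C₁ = C_in(1 − e^(−t/τ₁)). Tank 2 (τ₁ ≠ τ₂): C₂ = C_in[1 − (τ₁ e^(−t/τ₁) − τ₂ e^(−t/τ₂))/(τ₁ − τ₂)].
At t = 63.9: e^(−t/τ₁) = 0.097643, e^(−t/τ₂) = 0.00046682.
C₂ = 3.06·[1 − (27.467·0.097643 − 8.3316·0.00046682)/(19.135)] = 3.06·0.86005 = 2.6317 mg/L.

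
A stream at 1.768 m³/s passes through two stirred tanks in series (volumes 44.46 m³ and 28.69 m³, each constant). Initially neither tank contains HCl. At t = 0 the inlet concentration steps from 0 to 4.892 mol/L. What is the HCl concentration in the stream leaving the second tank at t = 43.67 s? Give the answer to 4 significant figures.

Time constants: τᵢ = Vᵢ/Q for each well-mixed tank.
τ₁ = 44.46/1.768 = 25.1471 s; τ₂ = 28.69/1.768 = 16.2274 s.
Tank 1: C₁ = C_in(1 − e^(−t/τ₁)). Tank 2 (τ₁ ≠ τ₂): C₂ = C_in[1 − (τ₁ e^(−t/τ₁) − τ₂ e^(−t/τ₂))/(τ₁ − τ₂)].
At t = 43.67: e^(−t/τ₁) = 0.176121, e^(−t/τ₂) = 0.0678042.
C₂ = 4.892·[1 − (25.1471·0.176121 − 16.2274·0.0678042)/(8.91968)] = 4.892·0.626821 = 3.06641 mol/L.

3.066 mol/L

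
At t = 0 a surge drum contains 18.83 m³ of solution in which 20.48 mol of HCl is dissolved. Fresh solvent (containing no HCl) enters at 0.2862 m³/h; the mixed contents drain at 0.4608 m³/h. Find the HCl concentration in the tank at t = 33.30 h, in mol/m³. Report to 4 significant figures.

Total volume: dV/dt = Q_in − Q_out = -0.174600 m³/h, so V(t) = 18.83 − 0.174600 t and V(33.30) = 13.0158 m³.
Species balance (pure solvent in): dm/dt = −Q_out · m/V(t).
dm/m = −Q_out dt/(V₀ − 0.174600 t); integrating gives ln(m/m₀) = −(Q_out/(Q_in−Q_out)) ln(V/V₀).
m = m₀ (V₀/V)^(Q_out/(Q_in−Q_out)) = 20.48 × (18.83/13.0158)^(-2.63918) = 7.72791 mol.
C = m/V = 7.72791/13.0158 = 0.593732 mol/m³.

0.5937 mol/m³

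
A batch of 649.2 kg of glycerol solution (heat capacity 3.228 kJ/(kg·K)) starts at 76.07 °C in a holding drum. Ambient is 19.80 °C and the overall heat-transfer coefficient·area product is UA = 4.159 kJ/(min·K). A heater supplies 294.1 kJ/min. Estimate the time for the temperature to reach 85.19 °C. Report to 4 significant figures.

502.9 min

Lumped-capacitance energy balance: M c_p dT/dt = UA(T_amb − T) + Q̇.
τ = M c_p/UA = 503.875 min; T_ss = T_amb + Q̇/UA = 19.80 + 294.1/4.159 = 90.5141 °C.
T(t) = T_ss + (T₀ − T_ss)e^(−t/τ); set T = 85.19:
t = −τ ln[(T − T_ss)/(T₀ − T_ss)] = −503.875 · ln(0.368601) = 502.888 min.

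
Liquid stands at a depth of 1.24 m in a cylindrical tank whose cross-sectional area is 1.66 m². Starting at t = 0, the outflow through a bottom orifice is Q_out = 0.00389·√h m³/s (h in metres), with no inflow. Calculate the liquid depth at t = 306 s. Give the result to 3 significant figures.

0.570 m

With no inflow, A dh/dt = −0.00389 √h.
∫ h^(−1/2) dh = −(0.00389/A) ∫ dt, giving 2√h = 2√h₀ − (0.00389/A) t.
√h = √1.24 − 0.00389·306/(2·1.66) = 1.1136 − 0.35854 = 0.75502.
h = 0.75502² = 0.57005 m.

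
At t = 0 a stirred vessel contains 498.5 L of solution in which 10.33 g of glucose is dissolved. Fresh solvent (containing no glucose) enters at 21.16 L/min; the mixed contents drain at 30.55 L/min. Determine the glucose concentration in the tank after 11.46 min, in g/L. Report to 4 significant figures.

0.01198 g/L

Total volume: dV/dt = Q_in − Q_out = -9.39000 L/min, so V(t) = 498.5 − 9.39000 t and V(11.46) = 390.891 L.
Species balance (pure solvent in): dm/dt = −Q_out · m/V(t).
dm/m = −Q_out dt/(V₀ − 9.39000 t); integrating gives ln(m/m₀) = −(Q_out/(Q_in−Q_out)) ln(V/V₀).
m = m₀ (V₀/V)^(Q_out/(Q_in−Q_out)) = 10.33 × (498.5/390.891)^(-3.25346) = 4.68277 g.
C = m/V = 4.68277/390.891 = 0.0119797 g/L.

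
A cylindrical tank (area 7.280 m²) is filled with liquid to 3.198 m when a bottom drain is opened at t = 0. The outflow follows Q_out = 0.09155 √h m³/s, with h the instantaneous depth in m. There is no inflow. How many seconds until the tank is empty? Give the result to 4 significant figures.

Accumulation of liquid (constant cross-section A): A dh/dt = −0.09155 √h.
This is separable: 2 d(√h)/dt = −0.09155/A, so √h = √h₀ − (0.09155/(2A)) t.
Tank is empty when √h = 0: t_empty = 2A√h₀/0.09155.
t_empty = 2·7.280·√3.198/0.09155 = 14.5600·1.78830/0.09155 = 284.408 s.

284.4 s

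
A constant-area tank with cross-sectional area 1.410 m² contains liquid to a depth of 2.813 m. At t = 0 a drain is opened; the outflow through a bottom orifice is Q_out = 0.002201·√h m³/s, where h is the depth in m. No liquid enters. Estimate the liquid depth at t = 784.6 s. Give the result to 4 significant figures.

1.134 m

With no inflow, A dh/dt = −0.002201 √h.
This is separable: 2 d(√h)/dt = −0.002201/A, so √h = √h₀ − (0.002201/(2A)) t.
√h = √2.813 − 0.002201·784.6/(2·1.410) = 1.67720 − 0.612378 = 1.06482.
h = 1.06482² = 1.13385 m.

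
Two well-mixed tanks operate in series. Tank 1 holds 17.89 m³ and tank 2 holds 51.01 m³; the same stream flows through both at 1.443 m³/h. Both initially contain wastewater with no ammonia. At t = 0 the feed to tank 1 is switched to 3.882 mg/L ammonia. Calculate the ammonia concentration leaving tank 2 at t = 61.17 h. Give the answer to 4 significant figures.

2.838 mg/L

Each tank obeys Vᵢ dCᵢ/dt = Q(Cᵢ₋₁ − Cᵢ), so τᵢ = Vᵢ/Q.
τ₁ = 17.89/1.443 = 12.3978 h; τ₂ = 51.01/1.443 = 35.3500 h.
Solving the cascade with C₁(0)=C₂(0)=0 gives C₂(t) = C_in[1 − (τ₁ e^(−t/τ₁) − τ₂ e^(−t/τ₂))/(τ₁ − τ₂)].
At t = 61.17: e^(−t/τ₁) = 0.00719804, e^(−t/τ₂) = 0.177211.
C₂ = 3.882·[1 − (12.3978·0.00719804 − 35.3500·0.177211)/(-22.9522)] = 3.882·0.730955 = 2.83757 mg/L.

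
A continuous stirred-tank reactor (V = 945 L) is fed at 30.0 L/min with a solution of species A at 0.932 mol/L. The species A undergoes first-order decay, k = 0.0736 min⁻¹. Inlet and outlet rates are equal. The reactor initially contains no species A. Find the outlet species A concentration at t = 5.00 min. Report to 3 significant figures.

Accumulation = in − out − consumed: V dC/dt = Q C_in − Q C − k V C.
dC/dt = (Q/V) C_in − (Q/V + k) C; effective rate a = Q/V + k = 0.031746 + 0.0736 = 0.10535 min⁻¹.
C_ss = Q C_in/(Q + kV) = 0.28086 mol/L; C(t) = C_ss + (C₀ − C_ss) e^(−a t).
C(5.00) = 0.28086 + (-0.28086)·e^(−0.10535·5.00) = 0.28086 + (-0.28086)·0.59053 = 0.11500 mol/L.

0.115 mol/L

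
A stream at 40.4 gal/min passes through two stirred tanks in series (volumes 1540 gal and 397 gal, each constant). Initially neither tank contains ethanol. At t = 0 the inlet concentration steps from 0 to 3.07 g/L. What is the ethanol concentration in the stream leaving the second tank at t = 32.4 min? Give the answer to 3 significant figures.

1.34 g/L

Time constants: τᵢ = Vᵢ/Q for each well-mixed tank.
τ₁ = 1540/40.4 = 38.119 min; τ₂ = 397/40.4 = 9.8267 min.
Solving the cascade with C₁(0)=C₂(0)=0 gives C₂(t) = C_in[1 − (τ₁ e^(−t/τ₁) − τ₂ e^(−t/τ₂))/(τ₁ − τ₂)].
At t = 32.4: e^(−t/τ₁) = 0.42743, e^(−t/τ₂) = 0.036989.
C₂ = 3.07·[1 − (38.119·0.42743 − 9.8267·0.036989)/(28.292)] = 3.07·0.43696 = 1.3415 g/L.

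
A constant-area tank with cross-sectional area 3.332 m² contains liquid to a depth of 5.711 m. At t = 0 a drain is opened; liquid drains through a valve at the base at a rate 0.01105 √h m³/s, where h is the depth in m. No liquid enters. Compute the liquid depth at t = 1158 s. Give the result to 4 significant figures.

0.2205 m

Volume balance on the tank: A dh/dt = −0.01105 √h.
This is separable: 2 d(√h)/dt = −0.01105/A, so √h = √h₀ − (0.01105/(2A)) t.
√h = √5.711 − 0.01105·1158/(2·3.332) = 2.38977 − 1.92015 = 0.469617.
h = 0.469617² = 0.220540 m.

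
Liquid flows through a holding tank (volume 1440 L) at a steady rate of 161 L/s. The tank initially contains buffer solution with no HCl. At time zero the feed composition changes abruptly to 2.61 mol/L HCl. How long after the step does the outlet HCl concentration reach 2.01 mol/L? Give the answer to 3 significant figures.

Species balance: V dC/dt = Q(C_in − C) ⇒ τ = V/Q = 8.9441 s.
C(t) = C_in + (C₀ − C_in) e^(−t/τ). Set C = 2.01 and solve for t:
e^(−t/τ) = (C − C_in)/(C₀ − C_in) = (2.01 − 2.61)/(0 − 2.61) = 0.22989
t = −τ ln(…) = 8.9441 × 1.4702 = 13.149 s.

13.1 s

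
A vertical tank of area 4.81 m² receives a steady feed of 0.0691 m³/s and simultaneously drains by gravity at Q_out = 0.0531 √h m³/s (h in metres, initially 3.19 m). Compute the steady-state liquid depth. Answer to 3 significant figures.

Volume balance on the tank: A dh/dt = Q_in − 0.0531 √h. At steady state dh/dt = 0:
Q_in = 0.0531 √h_ss ⇒ √h_ss = 0.0691/0.0531 = 1.3013.
h_ss = 1.3013² = 1.6934 m. (Since h₀ = 3.19 m > h_ss, the level will fall toward this value.)

1.69 m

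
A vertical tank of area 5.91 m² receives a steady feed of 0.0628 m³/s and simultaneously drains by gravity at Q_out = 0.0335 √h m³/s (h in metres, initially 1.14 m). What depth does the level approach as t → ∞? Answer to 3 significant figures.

Level balance: A dh/dt = 0.0628 − 0.0335 √h. Setting dh/dt = 0:
Q_in = 0.0335 √h_ss ⇒ √h_ss = 0.0628/0.0335 = 1.8746.
h_ss = 1.8746² = 3.5142 m. (Since h₀ = 1.14 m < h_ss, the level will rise toward this value.)

3.51 m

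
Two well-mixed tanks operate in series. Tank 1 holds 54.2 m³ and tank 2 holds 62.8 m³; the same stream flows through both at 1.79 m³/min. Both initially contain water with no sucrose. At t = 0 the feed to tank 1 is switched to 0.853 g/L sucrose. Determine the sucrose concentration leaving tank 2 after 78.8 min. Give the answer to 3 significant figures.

0.592 g/L

Time constants: τᵢ = Vᵢ/Q for each well-mixed tank.
τ₁ = 54.2/1.79 = 30.279 min; τ₂ = 62.8/1.79 = 35.084 min.
Solving the cascade with C₁(0)=C₂(0)=0 gives C₂(t) = C_in[1 − (τ₁ e^(−t/τ₁) − τ₂ e^(−t/τ₂))/(τ₁ − τ₂)].
At t = 78.8: e^(−t/τ₁) = 0.074093, e^(−t/τ₂) = 0.10582.
C₂ = 0.853·[1 − (30.279·0.074093 − 35.084·0.10582)/(-4.8045)] = 0.853·0.69425 = 0.59220 g/L.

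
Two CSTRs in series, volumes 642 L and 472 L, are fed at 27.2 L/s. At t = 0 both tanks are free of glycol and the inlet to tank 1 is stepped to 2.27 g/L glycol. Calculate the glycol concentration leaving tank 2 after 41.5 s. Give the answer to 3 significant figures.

1.37 g/L

Species balance on tank i: dCᵢ/dt = (Cᵢ₋₁ − Cᵢ)/τᵢ with τᵢ = Vᵢ/Q.
τ₁ = 642/27.2 = 23.603 s; τ₂ = 472/27.2 = 17.353 s.
Tank 1: C₁ = C_in(1 − e^(−t/τ₁)). Tank 2 (τ₁ ≠ τ₂): C₂ = C_in[1 − (τ₁ e^(−t/τ₁) − τ₂ e^(−t/τ₂))/(τ₁ − τ₂)].
At t = 41.5: e^(−t/τ₁) = 0.17235, e^(−t/τ₂) = 0.091490.
C₂ = 2.27·[1 − (23.603·0.17235 − 17.353·0.091490)/(6.2500)] = 2.27·0.60316 = 1.3692 g/L.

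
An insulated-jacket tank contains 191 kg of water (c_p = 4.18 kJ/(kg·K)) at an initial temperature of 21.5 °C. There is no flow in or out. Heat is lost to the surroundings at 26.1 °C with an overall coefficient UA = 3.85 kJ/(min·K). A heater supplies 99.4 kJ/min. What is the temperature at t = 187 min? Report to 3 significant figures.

First-law balance (no shaft work): M c_p dT/dt = −UA(T − T_amb) + Q̇.
dT/dt = (T_ss − T)/τ with T_ss = T_amb + Q̇/UA = 26.1 + 99.4/3.85 = 51.918 °C, τ = M c_p/UA = 191·4.18/3.85 = 207.37 min.
Solution: T(t) = T_ss + (T₀ − T_ss) e^(−t/τ).
T(187) = 51.918 + (-30.418)·0.40585 = 39.573 °C.

39.6 °C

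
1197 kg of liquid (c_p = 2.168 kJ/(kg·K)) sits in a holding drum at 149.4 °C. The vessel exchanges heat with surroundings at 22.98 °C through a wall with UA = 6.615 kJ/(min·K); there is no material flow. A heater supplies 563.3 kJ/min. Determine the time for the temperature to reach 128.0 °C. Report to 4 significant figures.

286.8 min

Unsteady energy balance on the tank contents: M c_p dT/dt = −UA(T − T_amb) + Q̇.
τ = M c_p/UA = 392.305 min; T_ss = T_amb + Q̇/UA = 22.98 + 563.3/6.615 = 108.135 °C.
T(t) = T_ss + (T₀ − T_ss)e^(−t/τ); set T = 128.0:
t = −τ ln[(T − T_ss)/(T₀ − T_ss)] = −392.305 · ln(0.481401) = 286.796 min.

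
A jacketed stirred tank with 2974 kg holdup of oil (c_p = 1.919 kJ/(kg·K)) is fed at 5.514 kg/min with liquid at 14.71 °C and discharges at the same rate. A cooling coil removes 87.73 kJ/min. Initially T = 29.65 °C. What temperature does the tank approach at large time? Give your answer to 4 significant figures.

M c_p dT/dt = ṁ c_p (T_in − T) − Q̇.
At steady state dT/dt = 0 ⇒ T_ss = T_in − Q̇/(ṁ c_p) = 14.71 − 87.73/(5.514·1.919) = 6.41901 °C.

6.419 °C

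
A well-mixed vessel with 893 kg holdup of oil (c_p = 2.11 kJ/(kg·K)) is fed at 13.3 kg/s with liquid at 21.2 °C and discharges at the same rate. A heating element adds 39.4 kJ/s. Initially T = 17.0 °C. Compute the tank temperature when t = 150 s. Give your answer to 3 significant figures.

M c_p dT/dt = ṁ c_p (T_in − T) + Q̇.
τ = M/ṁ = 67.143 s; T_ss = T_in + Q̇/(ṁ c_p) = 21.2 + 39.4/(13.3·2.11) = 22.604 °C.
Integrating: T(t) = T_ss + (T₀ − T_ss) e^(−t/τ).
T(150) = 22.604 + (-5.6040)·e^(−150/67.143) = 22.604 + (-5.6040)·0.10709 = 22.004 °C.

22.0 °C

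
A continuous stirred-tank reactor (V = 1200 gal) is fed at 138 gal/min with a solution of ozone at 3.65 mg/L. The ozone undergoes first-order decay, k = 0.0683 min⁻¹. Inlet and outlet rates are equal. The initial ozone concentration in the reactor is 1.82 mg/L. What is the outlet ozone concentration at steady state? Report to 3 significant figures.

2.29 mg/L

V dC/dt = Q(C_in − C) − k V C.
Steady state (dC/dt = 0): C_ss = Q C_in/(Q + kV) = C_in/(1 + kV/Q).
C_ss = 138·3.65/(138 + 0.0683·1200) = 503.70/219.96 = 2.2900 mg/L.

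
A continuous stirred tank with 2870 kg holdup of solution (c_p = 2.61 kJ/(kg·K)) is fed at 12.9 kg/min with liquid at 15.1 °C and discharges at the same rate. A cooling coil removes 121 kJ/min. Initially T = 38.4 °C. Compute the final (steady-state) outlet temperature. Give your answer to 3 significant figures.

Heat balance on the well-mixed liquid: M c_p dT/dt = ṁ c_p (T_in − T) − 121.
At steady state dT/dt = 0 ⇒ T_ss = T_in − Q̇/(ṁ c_p) = 15.1 − 121/(12.9·2.61) = 11.506 °C.

11.5 °C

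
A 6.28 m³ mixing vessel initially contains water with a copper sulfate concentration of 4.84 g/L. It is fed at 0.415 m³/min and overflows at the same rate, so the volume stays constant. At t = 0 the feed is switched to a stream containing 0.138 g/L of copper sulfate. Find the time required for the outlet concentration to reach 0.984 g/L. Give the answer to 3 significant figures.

Species balance on the tank: V dC/dt = Q(C_in − C), so τ = V/Q = 15.133 min.
C(t) = C_in + (C₀ − C_in) e^(−t/τ). Set C = 0.984 and solve for t:
e^(−t/τ) = (C − C_in)/(C₀ − C_in) = (0.984 − 0.138)/(4.84 − 0.138) = 0.17992
t = −τ ln(…) = 15.133 × 1.7152 = 25.956 min.

26.0 min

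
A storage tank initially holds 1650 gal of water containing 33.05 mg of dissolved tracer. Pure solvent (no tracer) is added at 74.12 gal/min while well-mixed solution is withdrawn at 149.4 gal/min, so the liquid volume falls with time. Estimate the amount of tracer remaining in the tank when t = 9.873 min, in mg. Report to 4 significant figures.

10.07 mg

Let m(t) be the amount of tracer. Volume: V(t) = V₀ + (Q_in − Q_out) t = 1650 − 75.2800 t; V(9.873) = 906.761 gal.
Species balance (pure solvent in): dm/dt = −Q_out · m/V(t).
dm/m = −Q_out dt/(V₀ − 75.2800 t); integrating gives ln(m/m₀) = −(Q_out/(Q_in−Q_out)) ln(V/V₀).
m = m₀ (V₀/V)^(Q_out/(Q_in−Q_out)) = 33.05 × (1650/906.761)^(-1.98459) = 10.0738 mg.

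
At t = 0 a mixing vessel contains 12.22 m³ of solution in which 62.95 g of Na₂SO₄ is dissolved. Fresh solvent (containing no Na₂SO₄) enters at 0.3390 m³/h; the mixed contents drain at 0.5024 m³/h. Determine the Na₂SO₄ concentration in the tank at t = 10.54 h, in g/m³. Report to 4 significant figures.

3.759 g/m³

Total volume: dV/dt = Q_in − Q_out = -0.163400 m³/h, so V(t) = 12.22 − 0.163400 t and V(10.54) = 10.4978 m³.
Solute balance: dm/dt = 0 − Q_out C = −Q_out m/V(t).
dm/m = −Q_out dt/(V₀ − 0.163400 t); integrating gives ln(m/m₀) = −(Q_out/(Q_in−Q_out)) ln(V/V₀).
m = m₀ (V₀/V)^(Q_out/(Q_in−Q_out)) = 62.95 × (12.22/10.4978)^(-3.07466) = 39.4591 g.
C = m/V = 39.4591/10.4978 = 3.75881 g/m³.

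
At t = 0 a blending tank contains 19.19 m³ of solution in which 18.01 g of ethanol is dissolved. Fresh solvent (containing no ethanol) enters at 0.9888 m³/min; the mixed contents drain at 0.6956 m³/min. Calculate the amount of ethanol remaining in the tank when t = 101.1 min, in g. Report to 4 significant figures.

1.964 g

Total volume: dV/dt = Q_in − Q_out = 0.293200 m³/min, so V(t) = 19.19 + 0.293200 t and V(101.1) = 48.8325 m³.
Species balance (pure solvent in): dm/dt = −Q_out · m/V(t).
dm/m = −Q_out dt/(V₀ + 0.293200 t); integrating gives ln(m/m₀) = −(Q_out/(Q_in−Q_out)) ln(V/V₀).
m = m₀ (V₀/V)^(Q_out/(Q_in−Q_out)) = 18.01 × (19.19/48.8325)^(2.37244) = 1.96413 g.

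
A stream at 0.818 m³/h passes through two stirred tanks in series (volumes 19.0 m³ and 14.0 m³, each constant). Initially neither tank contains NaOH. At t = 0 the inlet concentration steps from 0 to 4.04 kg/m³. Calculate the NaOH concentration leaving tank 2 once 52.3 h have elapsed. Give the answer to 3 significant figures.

2.96 kg/m³

Each tank obeys Vᵢ dCᵢ/dt = Q(Cᵢ₋₁ − Cᵢ), so τᵢ = Vᵢ/Q.
τ₁ = 19.0/0.818 = 23.227 h; τ₂ = 14.0/0.818 = 17.115 h.
Tank 1: C₁ = C_in(1 − e^(−t/τ₁)). Tank 2 (τ₁ ≠ τ₂): C₂ = C_in[1 − (τ₁ e^(−t/τ₁) − τ₂ e^(−t/τ₂))/(τ₁ − τ₂)].
At t = 52.3: e^(−t/τ₁) = 0.10523, e^(−t/τ₂) = 0.047084.
C₂ = 4.04·[1 − (23.227·0.10523 − 17.115·0.047084)/(6.1125)] = 4.04·0.73198 = 2.9572 kg/m³.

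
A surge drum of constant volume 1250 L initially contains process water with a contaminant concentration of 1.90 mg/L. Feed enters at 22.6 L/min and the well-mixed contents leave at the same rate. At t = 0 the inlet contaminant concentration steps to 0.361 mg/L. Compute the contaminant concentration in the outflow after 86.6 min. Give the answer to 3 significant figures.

Transient balance on the dissolved component: V dC/dt = Q(C_in − C).
So dC/dt = (C_in − C)/τ with τ = V/Q = 1250/22.6 = 55.310 min.
Solution: C(t) = C_in + (C₀ − C_in) e^(−t/τ).
C(86.6) = 0.361 + (1.90 − 0.361)·e^(−86.6/55.310) = 0.361 + (1.5390)·0.20894 = 0.68255 mg/L.

0.683 mg/L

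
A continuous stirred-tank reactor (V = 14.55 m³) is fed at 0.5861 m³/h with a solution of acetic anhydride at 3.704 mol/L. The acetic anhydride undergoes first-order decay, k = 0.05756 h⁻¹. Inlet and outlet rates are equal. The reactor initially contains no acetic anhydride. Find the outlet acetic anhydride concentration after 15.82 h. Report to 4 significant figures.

1.201 mol/L

Accumulation = in − out − consumed: V dC/dt = Q C_in − Q C − k V C.
This is linear with rate a = Q/V + k = 0.0978418 h⁻¹.
C_ss = Q C_in/(Q + kV) = 1.52495 mol/L; C(t) = C_ss + (C₀ − C_ss) e^(−a t).
C(15.82) = 1.52495 + (-1.52495)·e^(−0.0978418·15.82) = 1.52495 + (-1.52495)·0.212703 = 1.20059 mol/L.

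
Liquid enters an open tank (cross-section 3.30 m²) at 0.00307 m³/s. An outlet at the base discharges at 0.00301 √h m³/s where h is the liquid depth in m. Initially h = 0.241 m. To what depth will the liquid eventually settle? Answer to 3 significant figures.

1.04 m

Unsteady balance on liquid volume: A dh/dt = Q_in − 0.00301 √h. At steady state dh/dt = 0:
Q_in = 0.00301 √h_ss ⇒ √h_ss = 0.00307/0.00301 = 1.0199.
h_ss = 1.0199² = 1.0403 m. (Since h₀ = 0.241 m < h_ss, the level will rise toward this value.)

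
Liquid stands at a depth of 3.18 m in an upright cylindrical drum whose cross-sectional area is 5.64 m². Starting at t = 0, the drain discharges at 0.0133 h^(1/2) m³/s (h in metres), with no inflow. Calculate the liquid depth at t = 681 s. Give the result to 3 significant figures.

Volume balance on the tank: A dh/dt = −0.0133 √h.
This is separable: 2 d(√h)/dt = −0.0133/A, so √h = √h₀ − (0.0133/(2A)) t.
√h = √3.18 − 0.0133·681/(2·5.64) = 1.7833 − 0.80295 = 0.98030.
h = 0.98030² = 0.96099 m.

0.961 m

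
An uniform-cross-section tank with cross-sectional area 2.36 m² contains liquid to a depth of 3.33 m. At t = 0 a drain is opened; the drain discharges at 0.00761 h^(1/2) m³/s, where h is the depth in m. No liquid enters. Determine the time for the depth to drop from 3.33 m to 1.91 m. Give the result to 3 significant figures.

A dh/dt = −Q_out = −0.00761 √h.
∫ h^(−1/2) dh = −(0.00761/A) ∫ dt, giving 2√h = 2√h₀ − (0.00761/A) t.
t = 2A(√h₀ − √h)/0.00761 = 2·2.36·(√3.33 − √1.91)/0.00761
  = 4.7200 × (1.8248 − 1.3820) / 0.00761 = 274.64 s.

275 s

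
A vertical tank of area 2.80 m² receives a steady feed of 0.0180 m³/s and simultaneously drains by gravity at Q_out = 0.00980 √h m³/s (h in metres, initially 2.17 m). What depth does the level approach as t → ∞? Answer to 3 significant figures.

3.37 m

A dh/dt = Q_in − 0.00980 √h. Steady state requires inflow = outflow:
Q_in = 0.00980 √h_ss ⇒ √h_ss = 0.0180/0.00980 = 1.8367.
h_ss = 1.8367² = 3.3736 m. (Since h₀ = 2.17 m < h_ss, the level will rise toward this value.)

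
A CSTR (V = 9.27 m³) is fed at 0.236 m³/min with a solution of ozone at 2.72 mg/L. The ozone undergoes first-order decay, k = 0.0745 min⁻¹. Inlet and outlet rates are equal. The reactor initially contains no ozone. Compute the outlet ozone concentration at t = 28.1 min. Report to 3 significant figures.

V dC/dt = Q(C_in − C) − k V C.
This is linear with rate a = Q/V + k = 0.099958 min⁻¹.
C_ss = Q C_in/(Q + kV) = 0.69276 mg/L; C(t) = C_ss + (C₀ − C_ss) e^(−a t).
C(28.1) = 0.69276 + (-0.69276)·e^(−0.099958·28.1) = 0.69276 + (-0.69276)·0.060275 = 0.65100 mg/L.

0.651 mg/L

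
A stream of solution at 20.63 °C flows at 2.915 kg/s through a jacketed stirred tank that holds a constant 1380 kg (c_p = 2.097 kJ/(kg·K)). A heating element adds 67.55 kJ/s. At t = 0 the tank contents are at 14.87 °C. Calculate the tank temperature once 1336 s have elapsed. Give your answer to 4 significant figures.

30.68 °C

Heat balance on the well-mixed liquid: M c_p dT/dt = ṁ c_p (T_in − T) + 67.55.
τ = M/ṁ = 473.413 s; T_ss = T_in + Q̇/(ṁ c_p) = 20.63 + 67.55/(2.915·2.097) = 31.6807 °C.
T approaches T_ss exponentially: T(t) = T_ss + (T₀ − T_ss) e^(−t/τ).
T(1336) = 31.6807 + (-16.8107)·e^(−1336/473.413) = 31.6807 + (-16.8107)·0.0594834 = 30.6807 °C.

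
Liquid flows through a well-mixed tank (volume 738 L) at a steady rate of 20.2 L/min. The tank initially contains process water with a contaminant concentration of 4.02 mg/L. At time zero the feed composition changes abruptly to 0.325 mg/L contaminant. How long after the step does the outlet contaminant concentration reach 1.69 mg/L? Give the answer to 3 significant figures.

36.4 min

Transient balance on the dissolved component: V dC/dt = Q(C_in − C), so τ = V/Q = 36.535 min.
C(t) = C_in + (C₀ − C_in) e^(−t/τ). Set C = 1.69 and solve for t:
e^(−t/τ) = (C − C_in)/(C₀ − C_in) = (1.69 − 0.325)/(4.02 − 0.325) = 0.36942
t = −τ ln(…) = 36.535 × 0.99583 = 36.382 min.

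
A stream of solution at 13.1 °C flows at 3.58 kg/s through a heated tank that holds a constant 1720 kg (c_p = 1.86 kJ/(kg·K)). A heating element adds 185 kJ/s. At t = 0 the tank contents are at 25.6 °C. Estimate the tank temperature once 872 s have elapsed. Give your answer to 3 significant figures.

38.4 °C

Unsteady energy balance on the tank contents: M c_p dT/dt = ṁ c_p (T_in − T) + 185.
τ = M/ṁ = 480.45 s; T_ss = T_in + Q̇/(ṁ c_p) = 13.1 + 185/(3.58·1.86) = 40.883 °C.
Solution: T(t) = T_ss + (T₀ − T_ss) e^(−t/τ).
T(872) = 40.883 + (-15.283)·e^(−872/480.45) = 40.883 + (-15.283)·0.16284 = 38.394 °C.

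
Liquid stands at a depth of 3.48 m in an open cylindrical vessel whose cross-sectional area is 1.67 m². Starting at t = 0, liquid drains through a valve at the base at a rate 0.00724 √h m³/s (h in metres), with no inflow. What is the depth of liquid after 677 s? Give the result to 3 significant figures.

0.158 m

Unsteady balance on liquid volume: A dh/dt = −0.00724 √h.
Separate and integrate: 2(√h − √h₀) = −(0.00724/A) t.
√h = √3.48 − 0.00724·677/(2·1.67) = 1.8655 − 1.4675 = 0.39797.
h = 0.39797² = 0.15838 m.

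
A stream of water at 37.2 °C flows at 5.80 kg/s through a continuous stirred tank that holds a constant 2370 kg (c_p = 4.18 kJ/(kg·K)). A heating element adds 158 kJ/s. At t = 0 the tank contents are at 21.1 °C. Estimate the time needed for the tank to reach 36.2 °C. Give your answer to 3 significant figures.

Heat balance on the well-mixed liquid: M c_p dT/dt = ṁ c_p (T_in − T) + 158.
τ = M/ṁ = 408.62 s; T_ss = T_in + Q̇/(ṁ c_p) = 43.717 °C.
T(t) = T_ss + (T₀ − T_ss) e^(−t/τ). Set T = 36.2:
e^(−t/τ) = (36.2 − 43.717)/(21.1 − 43.717) = 0.33236
t = −408.62 · ln(0.33236) = 450.11 s.

450 s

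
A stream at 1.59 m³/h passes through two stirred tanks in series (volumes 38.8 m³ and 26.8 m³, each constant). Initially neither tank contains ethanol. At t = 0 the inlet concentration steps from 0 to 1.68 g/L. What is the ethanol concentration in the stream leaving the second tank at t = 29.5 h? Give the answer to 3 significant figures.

Each tank obeys Vᵢ dCᵢ/dt = Q(Cᵢ₋₁ − Cᵢ), so τᵢ = Vᵢ/Q.
τ₁ = 38.8/1.59 = 24.403 h; τ₂ = 26.8/1.59 = 16.855 h.
Tank 1: C₁ = C_in(1 − e^(−t/τ₁)). Tank 2 (τ₁ ≠ τ₂): C₂ = C_in[1 − (τ₁ e^(−t/τ₁) − τ₂ e^(−t/τ₂))/(τ₁ − τ₂)].
At t = 29.5: e^(−t/τ₁) = 0.29853, e^(−t/τ₂) = 0.17374.
C₂ = 1.68·[1 − (24.403·0.29853 − 16.855·0.17374)/(7.5472)] = 1.68·0.42278 = 0.71027 g/L.

0.710 g/L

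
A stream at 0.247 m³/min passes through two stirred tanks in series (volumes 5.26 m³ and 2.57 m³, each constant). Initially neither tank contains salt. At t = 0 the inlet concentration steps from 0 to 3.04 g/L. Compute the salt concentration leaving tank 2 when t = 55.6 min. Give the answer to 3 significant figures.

Species balance on tank i: dCᵢ/dt = (Cᵢ₋₁ − Cᵢ)/τᵢ with τᵢ = Vᵢ/Q.
τ₁ = 5.26/0.247 = 21.296 min; τ₂ = 2.57/0.247 = 10.405 min.
Tank 1: C₁ = C_in(1 − e^(−t/τ₁)). Tank 2 (τ₁ ≠ τ₂): C₂ = C_in[1 − (τ₁ e^(−t/τ₁) − τ₂ e^(−t/τ₂))/(τ₁ − τ₂)].
At t = 55.6: e^(−t/τ₁) = 0.073470, e^(−t/τ₂) = 0.0047784.
C₂ = 3.04·[1 − (21.296·0.073470 − 10.405·0.0047784)/(10.891)] = 3.04·0.86090 = 2.6171 g/L.

2.62 g/L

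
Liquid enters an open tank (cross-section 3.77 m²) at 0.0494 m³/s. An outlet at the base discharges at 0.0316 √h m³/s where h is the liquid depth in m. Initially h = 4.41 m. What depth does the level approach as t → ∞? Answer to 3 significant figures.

Unsteady balance on liquid volume: A dh/dt = Q_in − 0.0316 √h. At steady state dh/dt = 0:
Q_in = 0.0316 √h_ss ⇒ √h_ss = 0.0494/0.0316 = 1.5633.
h_ss = 1.5633² = 2.4439 m. (Since h₀ = 4.41 m > h_ss, the level will fall toward this value.)

2.44 m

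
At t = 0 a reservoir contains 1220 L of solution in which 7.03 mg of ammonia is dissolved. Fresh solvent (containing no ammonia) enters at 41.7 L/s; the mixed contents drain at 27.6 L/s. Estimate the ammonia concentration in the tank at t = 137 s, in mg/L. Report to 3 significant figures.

0.000348 mg/L

Let m(t) be the amount of ammonia. Volume: V(t) = V₀ + (Q_in − Q_out) t = 1220 + 14.100 t; V(137) = 3151.7 L.
No ammonia enters, so dm/dt = −Q_out · (m/V).
dm/m = −Q_out dt/(V₀ + 14.100 t); integrating gives ln(m/m₀) = −(Q_out/(Q_in−Q_out)) ln(V/V₀).
m = m₀ (V₀/V)^(Q_out/(Q_in−Q_out)) = 7.03 × (1220/3151.7)^(1.9574) = 1.0968 mg.
C = m/V = 1.0968/3151.7 = 0.00034800 mg/L.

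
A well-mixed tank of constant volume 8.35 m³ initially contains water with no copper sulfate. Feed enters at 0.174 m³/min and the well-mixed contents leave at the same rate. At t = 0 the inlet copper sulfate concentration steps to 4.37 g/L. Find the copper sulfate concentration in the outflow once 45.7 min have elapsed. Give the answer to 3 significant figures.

Mass balance on the solute (V constant): V dC/dt = Q(C_in − C).
Time constant τ = V/Q = 8.35/0.174 = 47.989 min.
Integrating: C(t) = C_in + (C₀ − C_in) e^(−t/τ).
C(45.7) = 4.37 + (0 − 4.37)·e^(−45.7/47.989) = 4.37 + (-4.3700)·0.38585 = 2.6838 g/L.

2.68 g/L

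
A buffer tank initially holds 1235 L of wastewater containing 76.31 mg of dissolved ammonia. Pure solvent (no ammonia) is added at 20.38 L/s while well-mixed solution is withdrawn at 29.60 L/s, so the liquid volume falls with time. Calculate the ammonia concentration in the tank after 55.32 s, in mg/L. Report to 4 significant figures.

0.01903 mg/L

Total volume: dV/dt = Q_in − Q_out = -9.22000 L/s, so V(t) = 1235 − 9.22000 t and V(55.32) = 724.950 L.
Solute balance: dm/dt = 0 − Q_out C = −Q_out m/V(t).
dm/m = −Q_out dt/(V₀ − 9.22000 t); integrating gives ln(m/m₀) = −(Q_out/(Q_in−Q_out)) ln(V/V₀).
m = m₀ (V₀/V)^(Q_out/(Q_in−Q_out)) = 76.31 × (1235/724.950)^(-3.21041) = 13.7982 mg.
C = m/V = 13.7982/724.950 = 0.0190334 mg/L.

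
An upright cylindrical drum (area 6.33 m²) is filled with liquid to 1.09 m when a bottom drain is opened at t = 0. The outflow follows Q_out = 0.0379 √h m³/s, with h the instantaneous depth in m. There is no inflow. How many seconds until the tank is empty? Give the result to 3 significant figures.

349 s

A dh/dt = −Q_out = −0.0379 √h.
This is separable: 2 d(√h)/dt = −0.0379/A, so √h = √h₀ − (0.0379/(2A)) t.
Tank is empty when √h = 0: t_empty = 2A√h₀/0.0379.
t_empty = 2·6.33·√1.09/0.0379 = 12.660·1.0440/0.0379 = 348.74 s.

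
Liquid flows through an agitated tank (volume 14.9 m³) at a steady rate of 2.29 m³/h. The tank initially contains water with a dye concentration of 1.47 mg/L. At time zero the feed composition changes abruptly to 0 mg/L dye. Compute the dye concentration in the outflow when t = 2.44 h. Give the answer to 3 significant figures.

1.01 mg/L

Unsteady species balance (constant V, well mixed): V dC/dt = Q(C_in − C).
So dC/dt = (C_in − C)/τ with τ = V/Q = 14.9/2.29 = 6.5066 h.
Integrating: C(t) = C_in + (C₀ − C_in) e^(−t/τ).
C(2.44) = 0 + (1.47 − 0)·e^(−2.44/6.5066) = 0 + (1.4700)·0.68728 = 1.0103 mg/L.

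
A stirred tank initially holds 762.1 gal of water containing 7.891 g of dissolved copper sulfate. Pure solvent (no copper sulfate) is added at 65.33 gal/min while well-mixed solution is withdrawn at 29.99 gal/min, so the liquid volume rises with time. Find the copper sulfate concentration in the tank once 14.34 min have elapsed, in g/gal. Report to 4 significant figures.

Let m(t) be the amount of copper sulfate. Volume: V(t) = V₀ + (Q_in − Q_out) t = 762.1 + 35.3400 t; V(14.34) = 1268.88 gal.
Solute balance: dm/dt = 0 − Q_out C = −Q_out m/V(t).
Separate: dm/m = −Q_out dt/V(t) ⇒ ln(m/m₀) = −(Q_out/(Q_in−Q_out)) ln(V/V₀).
m = m₀ (V₀/V)^(Q_out/(Q_in−Q_out)) = 7.891 × (762.1/1268.88)^(0.848613) = 5.11968 g.
C = m/V = 5.11968/1268.88 = 0.00403482 g/gal.

0.004035 g/gal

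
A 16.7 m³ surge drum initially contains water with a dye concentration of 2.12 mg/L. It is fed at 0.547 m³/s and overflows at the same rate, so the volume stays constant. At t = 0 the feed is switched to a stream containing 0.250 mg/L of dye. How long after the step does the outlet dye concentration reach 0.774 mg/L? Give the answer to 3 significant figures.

38.8 s

Species balance on the tank: V dC/dt = Q(C_in − C), so τ = V/Q = 30.530 s.
C(t) = C_in + (C₀ − C_in) e^(−t/τ). Set C = 0.774 and solve for t:
e^(−t/τ) = (C − C_in)/(C₀ − C_in) = (0.774 − 0.250)/(2.12 − 0.250) = 0.28021
t = −τ ln(…) = 30.530 × 1.2722 = 38.841 s.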